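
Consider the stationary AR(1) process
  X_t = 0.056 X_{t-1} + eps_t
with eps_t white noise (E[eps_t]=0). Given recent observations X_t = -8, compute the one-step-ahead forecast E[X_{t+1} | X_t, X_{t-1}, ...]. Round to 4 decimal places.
E[X_{t+1} \mid \mathcal F_t] = -0.4480

For an AR(p) model X_t = c + sum_i phi_i X_{t-i} + eps_t, the
one-step-ahead conditional mean is
  E[X_{t+1} | X_t, ...] = c + sum_i phi_i X_{t+1-i}.
Substitute known values:
  E[X_{t+1} | ...] = (0.056) * (-8)
                   = -0.4480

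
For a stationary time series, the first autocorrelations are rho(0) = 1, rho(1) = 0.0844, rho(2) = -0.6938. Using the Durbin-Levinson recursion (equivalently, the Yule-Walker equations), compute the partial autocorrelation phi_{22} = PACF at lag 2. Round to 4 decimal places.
\phi_{22} = -0.7060

The PACF at lag k is phi_{kk}, the last component of the solution
to the Yule-Walker system G_k phi = r_k where
  (G_k)_{ij} = rho(|i - j|), (r_k)_i = rho(i), i,j = 1..k.
Equivalently, Durbin-Levinson gives phi_{kk} iteratively:
  phi_{11} = rho(1)
  phi_{kk} = [rho(k) - sum_{j=1..k-1} phi_{k-1,j} rho(k-j)]
            / [1 - sum_{j=1..k-1} phi_{k-1,j} rho(j)],
  phi_{k,j} = phi_{k-1,j} - phi_{kk} phi_{k-1,k-j},  j = 1..k-1.
Step k = 1:
  phi_11 = rho(1) = 0.0844.
Step k = 2:
  phi_22 = [rho(2) - phi_11 rho(1)] / [1 - phi_11 rho(1)] = [-0.6938 - (0.0844)(0.0844)] / [1 - (0.0844)(0.0844)]
         = -0.70092336 / 0.99287664 = -0.706.
Therefore phi_{22} = -0.7060.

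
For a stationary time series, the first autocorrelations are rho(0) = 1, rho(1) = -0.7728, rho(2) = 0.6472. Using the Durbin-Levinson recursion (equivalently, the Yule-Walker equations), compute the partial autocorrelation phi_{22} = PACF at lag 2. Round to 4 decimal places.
\phi_{22} = 0.1241

The PACF at lag k is phi_{kk}, the last component of the solution
to the Yule-Walker system G_k phi = r_k where
  (G_k)_{ij} = rho(|i - j|), (r_k)_i = rho(i), i,j = 1..k.
Equivalently, Durbin-Levinson gives phi_{kk} iteratively:
  phi_{11} = rho(1)
  phi_{kk} = [rho(k) - sum_{j=1..k-1} phi_{k-1,j} rho(k-j)]
            / [1 - sum_{j=1..k-1} phi_{k-1,j} rho(j)],
  phi_{k,j} = phi_{k-1,j} - phi_{kk} phi_{k-1,k-j},  j = 1..k-1.
Step k = 1:
  phi_11 = rho(1) = -0.7728.
Step k = 2:
  phi_22 = [rho(2) - phi_11 rho(1)] / [1 - phi_11 rho(1)] = [0.6472 - (-0.7728)(-0.7728)] / [1 - (-0.7728)(-0.7728)]
         = 0.04998016 / 0.40278016 = 0.1241.
Therefore phi_{22} = 0.1241.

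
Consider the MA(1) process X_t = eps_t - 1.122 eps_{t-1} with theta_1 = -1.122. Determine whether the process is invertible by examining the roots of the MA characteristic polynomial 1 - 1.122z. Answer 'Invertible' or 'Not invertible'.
\text{Not invertible}

The MA(q) characteristic polynomial is P(z) = 1 - 1.122z.
Invertibility requires all roots to lie outside the unit circle, i.e. |z| > 1 for every root.
This is linear in z: 1 + (-1.122) z = 0  =>  z = -1/(-1.122) = 0.891266,  |z| = 0.891266.
Moduli of all roots: 0.8913.
All moduli strictly greater than 1? No.
Verdict: Not invertible.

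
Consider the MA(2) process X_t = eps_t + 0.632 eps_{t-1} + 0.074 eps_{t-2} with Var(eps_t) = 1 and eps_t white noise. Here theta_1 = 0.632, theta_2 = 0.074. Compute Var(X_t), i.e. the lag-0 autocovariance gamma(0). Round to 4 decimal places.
\gamma(0) = 1.4049

For an MA(q) process X_t = eps_t + sum_i theta_i eps_{t-i} with
Var(eps_t) = sigma^2, the variance is
  gamma(0) = sigma^2 * (1 + sum_i theta_i^2).
  sum_i theta_i^2 = (0.632)^2 + (0.074)^2 = 0.399424 + 0.005476 = 0.4049.
  gamma(0) = 1 * (1 + 0.4049) = 1 * 1.4049 = 1.4049.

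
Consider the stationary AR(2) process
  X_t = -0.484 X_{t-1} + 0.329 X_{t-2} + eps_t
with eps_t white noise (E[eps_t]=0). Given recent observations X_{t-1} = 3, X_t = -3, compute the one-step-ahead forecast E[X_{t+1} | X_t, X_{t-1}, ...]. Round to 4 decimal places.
E[X_{t+1} \mid \mathcal F_t] = 2.4390

For an AR(p) model X_t = c + sum_i phi_i X_{t-i} + eps_t, the
one-step-ahead conditional mean is
  E[X_{t+1} | X_t, ...] = c + sum_i phi_i X_{t+1-i}.
Substitute known values:
  E[X_{t+1} | ...] = (-0.484) * (-3) + (0.329) * (3)
                   = 2.4390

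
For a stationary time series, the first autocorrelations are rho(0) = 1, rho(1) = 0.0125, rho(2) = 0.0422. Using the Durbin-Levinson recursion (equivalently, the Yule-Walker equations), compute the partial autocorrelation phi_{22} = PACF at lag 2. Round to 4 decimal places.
\phi_{22} = 0.0421

The PACF at lag k is phi_{kk}, the last component of the solution
to the Yule-Walker system G_k phi = r_k where
  (G_k)_{ij} = rho(|i - j|), (r_k)_i = rho(i), i,j = 1..k.
Equivalently, Durbin-Levinson gives phi_{kk} iteratively:
  phi_{11} = rho(1)
  phi_{kk} = [rho(k) - sum_{j=1..k-1} phi_{k-1,j} rho(k-j)]
            / [1 - sum_{j=1..k-1} phi_{k-1,j} rho(j)],
  phi_{k,j} = phi_{k-1,j} - phi_{kk} phi_{k-1,k-j},  j = 1..k-1.
Step k = 1:
  phi_11 = rho(1) = 0.0125.
Step k = 2:
  phi_22 = [rho(2) - phi_11 rho(1)] / [1 - phi_11 rho(1)] = [0.0422 - (0.0125)(0.0125)] / [1 - (0.0125)(0.0125)]
         = 0.04204375 / 0.99984375 = 0.0421.
Therefore phi_{22} = 0.0421.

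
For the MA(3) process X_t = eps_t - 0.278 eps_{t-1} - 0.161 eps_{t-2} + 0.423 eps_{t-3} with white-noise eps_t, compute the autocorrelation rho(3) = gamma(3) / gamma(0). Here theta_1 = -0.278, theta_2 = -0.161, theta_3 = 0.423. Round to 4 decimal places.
\rho(3) = 0.3299

For an MA(q) process with theta_0 = 1, the autocovariance is
  gamma(k) = sigma^2 * sum_{i=0..q-k} theta_i * theta_{i+k},
and rho(k) = gamma(k) / gamma(0). Sigma^2 cancels.
  numerator   = (1)*(0.423) = 0.423.
  denominator = (1)^2 + (-0.278)^2 + (-0.161)^2 + (0.423)^2 = 1.282134.
  rho(3) = 0.423 / 1.282134 = 0.3299.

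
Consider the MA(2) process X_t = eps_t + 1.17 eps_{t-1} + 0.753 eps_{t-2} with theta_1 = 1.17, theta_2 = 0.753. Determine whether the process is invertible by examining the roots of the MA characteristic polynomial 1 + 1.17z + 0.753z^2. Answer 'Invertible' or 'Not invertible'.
\text{Invertible}

The MA(q) characteristic polynomial is P(z) = 1 + 1.17z + 0.753z^2.
Invertibility requires all roots to lie outside the unit circle, i.e. |z| > 1 for every root.
Set 1 + (1.17) z + (0.753) z^2 = 0, i.e. a z^2 + b z + c = 0 with a = 0.753, b = 1.17, c = 1.
Discriminant D = b^2 - 4ac = (1.17)^2 - 4*(0.753)*1 = 1.3689 - (3.012) = -1.6431.
D < 0, so the roots are the complex-conjugate pair z = (-b +/- i sqrt(-D)) / (2a) = -0.7769 +/- 0.8512i.
For a conjugate pair |z|^2 = z * conj(z) = (product of roots) = c/a = 1/(0.753) = 1.328021, so |z| = sqrt(1.328021) = 1.1524 for both roots.
Moduli of all roots: 1.1524, 1.1524.
All moduli strictly greater than 1? Yes.
Verdict: Invertible.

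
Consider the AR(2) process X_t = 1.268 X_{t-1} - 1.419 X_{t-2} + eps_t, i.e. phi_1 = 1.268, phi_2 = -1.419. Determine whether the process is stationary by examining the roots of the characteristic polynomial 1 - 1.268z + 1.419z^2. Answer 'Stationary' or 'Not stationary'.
\text{Not stationary}

The AR(p) characteristic polynomial is P(z) = 1 - 1.268z + 1.419z^2.
Stationarity requires all roots to lie outside the unit circle, i.e. |z| > 1 for every root.
Set 1 + (-1.268) z + (1.419) z^2 = 0, i.e. a z^2 + b z + c = 0 with a = 1.419, b = -1.268, c = 1.
Discriminant D = b^2 - 4ac = (-1.268)^2 - 4*(1.419)*1 = 1.607824 - (5.676) = -4.068176.
D < 0, so the roots are the complex-conjugate pair z = (-b +/- i sqrt(-D)) / (2a) = 0.4468 +/- 0.7107i.
For a conjugate pair |z|^2 = z * conj(z) = (product of roots) = c/a = 1/(1.419) = 0.704722, so |z| = sqrt(0.704722) = 0.8395 for both roots.
Moduli of all roots: 0.8395, 0.8395.
All moduli strictly greater than 1? No.
Verdict: Not stationary.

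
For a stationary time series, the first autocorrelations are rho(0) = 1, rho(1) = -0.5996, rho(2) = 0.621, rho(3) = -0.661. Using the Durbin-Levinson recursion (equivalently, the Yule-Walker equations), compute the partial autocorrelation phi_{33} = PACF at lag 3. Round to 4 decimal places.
\phi_{33} = -0.3670

The PACF at lag k is phi_{kk}, the last component of the solution
to the Yule-Walker system G_k phi = r_k where
  (G_k)_{ij} = rho(|i - j|), (r_k)_i = rho(i), i,j = 1..k.
Equivalently, Durbin-Levinson gives phi_{kk} iteratively:
  phi_{11} = rho(1)
  phi_{kk} = [rho(k) - sum_{j=1..k-1} phi_{k-1,j} rho(k-j)]
            / [1 - sum_{j=1..k-1} phi_{k-1,j} rho(j)],
  phi_{k,j} = phi_{k-1,j} - phi_{kk} phi_{k-1,k-j},  j = 1..k-1.
Step k = 1:
  phi_11 = rho(1) = -0.5996.
Step k = 2:
  phi_22 = [rho(2) - phi_11 rho(1)] / [1 - phi_11 rho(1)] = [0.621 - (-0.5996)(-0.5996)] / [1 - (-0.5996)(-0.5996)]
         = 0.26147984 / 0.64047984 = 0.408256.
  Update: phi_21 = phi_11 - phi_22 phi_11 = -0.5996 - (0.408256)(-0.5996) = -0.35481.
Step k = 3:
  phi_33 = [rho(3) - phi_21 rho(2) - phi_22 rho(1)] / [1 - phi_21 rho(1) - phi_22 rho(2)]
    numerator   = -0.661 - (-0.35481)(0.621) - (0.408256)(-0.5996) = -0.19587284
    denominator = 1 - (-0.35481)(-0.5996) - (0.408256)(0.621) = 0.53372908
  phi_33 = -0.19587284 / 0.53372908 = -0.367.
Therefore phi_{33} = -0.3670.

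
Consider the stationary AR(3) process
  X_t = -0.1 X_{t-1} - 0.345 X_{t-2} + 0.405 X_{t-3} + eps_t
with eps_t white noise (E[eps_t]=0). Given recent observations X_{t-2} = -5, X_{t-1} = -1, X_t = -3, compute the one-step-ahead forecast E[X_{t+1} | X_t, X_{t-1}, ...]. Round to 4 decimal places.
E[X_{t+1} \mid \mathcal F_t] = -1.3800

For an AR(p) model X_t = c + sum_i phi_i X_{t-i} + eps_t, the
one-step-ahead conditional mean is
  E[X_{t+1} | X_t, ...] = c + sum_i phi_i X_{t+1-i}.
Substitute known values:
  E[X_{t+1} | ...] = (-0.1) * (-3) + (-0.345) * (-1) + (0.405) * (-5)
                   = -1.3800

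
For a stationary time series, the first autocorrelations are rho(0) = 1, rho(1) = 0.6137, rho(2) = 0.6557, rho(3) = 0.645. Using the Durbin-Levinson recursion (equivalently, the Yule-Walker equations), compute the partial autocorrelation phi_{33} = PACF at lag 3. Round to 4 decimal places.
\phi_{33} = 0.2969

The PACF at lag k is phi_{kk}, the last component of the solution
to the Yule-Walker system G_k phi = r_k where
  (G_k)_{ij} = rho(|i - j|), (r_k)_i = rho(i), i,j = 1..k.
Equivalently, Durbin-Levinson gives phi_{kk} iteratively:
  phi_{11} = rho(1)
  phi_{kk} = [rho(k) - sum_{j=1..k-1} phi_{k-1,j} rho(k-j)]
            / [1 - sum_{j=1..k-1} phi_{k-1,j} rho(j)],
  phi_{k,j} = phi_{k-1,j} - phi_{kk} phi_{k-1,k-j},  j = 1..k-1.
Step k = 1:
  phi_11 = rho(1) = 0.6137.
Step k = 2:
  phi_22 = [rho(2) - phi_11 rho(1)] / [1 - phi_11 rho(1)] = [0.6557 - (0.6137)(0.6137)] / [1 - (0.6137)(0.6137)]
         = 0.27907231 / 0.62337231 = 0.447682.
  Update: phi_21 = phi_11 - phi_22 phi_11 = 0.6137 - (0.447682)(0.6137) = 0.338958.
Step k = 3:
  phi_33 = [rho(3) - phi_21 rho(2) - phi_22 rho(1)] / [1 - phi_21 rho(1) - phi_22 rho(2)]
    numerator   = 0.645 - (0.338958)(0.6557) - (0.447682)(0.6137) = 0.14800317
    denominator = 1 - (0.338958)(0.6137) - (0.447682)(0.6557) = 0.49843677
  phi_33 = 0.14800317 / 0.49843677 = 0.2969.
Therefore phi_{33} = 0.2969.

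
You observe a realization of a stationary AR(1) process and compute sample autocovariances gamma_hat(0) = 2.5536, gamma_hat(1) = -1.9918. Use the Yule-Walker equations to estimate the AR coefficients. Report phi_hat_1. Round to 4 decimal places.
\hat\phi_{1} = -0.7800

The Yule-Walker equations for an AR(p) process read, in matrix form,
  Gamma_p phi = r_p,   with   (Gamma_p)_{ij} = gamma(|i - j|),
                       (r_p)_i = gamma(i),   i,j = 1..p.
Substitute the sample gammas (Toeplitz matrix and right-hand side of size 1):
  Gamma_p = [[2.5536]]
  r_p     = [-1.9918]
With p = 1 this is the single equation gamma(0) phi_1 = gamma(1):
  phi_hat_1 = gamma(1) / gamma(0) = -1.9918 / 2.5536 = -0.7800.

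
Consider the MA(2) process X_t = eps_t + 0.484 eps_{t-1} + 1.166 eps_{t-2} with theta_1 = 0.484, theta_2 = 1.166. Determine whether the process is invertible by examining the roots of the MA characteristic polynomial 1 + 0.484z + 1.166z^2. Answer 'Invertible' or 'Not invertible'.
\text{Not invertible}

The MA(q) characteristic polynomial is P(z) = 1 + 0.484z + 1.166z^2.
Invertibility requires all roots to lie outside the unit circle, i.e. |z| > 1 for every root.
Set 1 + (0.484) z + (1.166) z^2 = 0, i.e. a z^2 + b z + c = 0 with a = 1.166, b = 0.484, c = 1.
Discriminant D = b^2 - 4ac = (0.484)^2 - 4*(1.166)*1 = 0.234256 - (4.664) = -4.429744.
D < 0, so the roots are the complex-conjugate pair z = (-b +/- i sqrt(-D)) / (2a) = -0.2075 +/- 0.9025i.
For a conjugate pair |z|^2 = z * conj(z) = (product of roots) = c/a = 1/(1.166) = 0.857633, so |z| = sqrt(0.857633) = 0.9261 for both roots.
Moduli of all roots: 0.9261, 0.9261.
All moduli strictly greater than 1? No.
Verdict: Not invertible.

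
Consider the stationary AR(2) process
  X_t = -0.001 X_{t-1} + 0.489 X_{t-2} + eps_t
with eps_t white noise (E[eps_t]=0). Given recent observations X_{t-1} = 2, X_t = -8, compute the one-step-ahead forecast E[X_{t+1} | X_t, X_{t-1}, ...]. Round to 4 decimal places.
E[X_{t+1} \mid \mathcal F_t] = 0.9860

For an AR(p) model X_t = c + sum_i phi_i X_{t-i} + eps_t, the
one-step-ahead conditional mean is
  E[X_{t+1} | X_t, ...] = c + sum_i phi_i X_{t+1-i}.
Substitute known values:
  E[X_{t+1} | ...] = (-0.001) * (-8) + (0.489) * (2)
                   = 0.9860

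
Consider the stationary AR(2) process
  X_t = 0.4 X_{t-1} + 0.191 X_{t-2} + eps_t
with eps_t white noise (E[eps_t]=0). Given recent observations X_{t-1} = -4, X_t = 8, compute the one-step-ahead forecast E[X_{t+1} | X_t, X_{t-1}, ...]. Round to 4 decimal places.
E[X_{t+1} \mid \mathcal F_t] = 2.4360

For an AR(p) model X_t = c + sum_i phi_i X_{t-i} + eps_t, the
one-step-ahead conditional mean is
  E[X_{t+1} | X_t, ...] = c + sum_i phi_i X_{t+1-i}.
Substitute known values:
  E[X_{t+1} | ...] = (0.4) * (8) + (0.191) * (-4)
                   = 2.4360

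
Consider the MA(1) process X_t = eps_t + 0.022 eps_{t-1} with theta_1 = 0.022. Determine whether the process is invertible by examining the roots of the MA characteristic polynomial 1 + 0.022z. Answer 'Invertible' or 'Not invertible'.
\text{Invertible}

The MA(q) characteristic polynomial is P(z) = 1 + 0.022z.
Invertibility requires all roots to lie outside the unit circle, i.e. |z| > 1 for every root.
This is linear in z: 1 + (0.022) z = 0  =>  z = -1/(0.022) = -45.454545,  |z| = 45.454545.
Moduli of all roots: 45.4545.
All moduli strictly greater than 1? Yes.
Verdict: Invertible.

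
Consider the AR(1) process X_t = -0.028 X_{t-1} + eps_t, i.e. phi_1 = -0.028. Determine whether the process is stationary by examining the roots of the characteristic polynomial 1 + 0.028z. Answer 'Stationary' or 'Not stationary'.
\text{Stationary}

The AR(p) characteristic polynomial is P(z) = 1 + 0.028z.
Stationarity requires all roots to lie outside the unit circle, i.e. |z| > 1 for every root.
This is linear in z: 1 + (0.028) z = 0  =>  z = -1/(0.028) = -35.714286,  |z| = 35.714286.
Moduli of all roots: 35.7143.
All moduli strictly greater than 1? Yes.
Verdict: Stationary.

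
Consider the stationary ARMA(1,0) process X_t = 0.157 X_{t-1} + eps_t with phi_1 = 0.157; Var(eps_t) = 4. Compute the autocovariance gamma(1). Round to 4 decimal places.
\gamma(1) = 0.6439

Multiply the model equation by X_{t-k} and take expectations. With theta_0 = psi_0 = 1 and psi_j the MA(infinity) weights, this gives
  gamma(k) - sum_i phi_i gamma(k-i) = c_k,
  c_k = sigma^2 * sum_{j=k..q} theta_j psi_{j-k}   (c_k = 0 for k > q),
using gamma(-m) = gamma(m).
Pure AR (q = 0): c_0 = sigma^2 = 4, c_k = 0 for k >= 1.
Equations for k = 0 and k = 1 (AR order 1):
  gamma(0) = phi_1 gamma(1) + c_0
  gamma(1) = phi_1 gamma(0) + c_1
Substituting the second into the first: gamma(0) (1 - phi_1^2) = c_0 + phi_1 c_1, so
  gamma(0) = c_0 / (1 - phi_1^2) = 4 / (1 - (0.157)^2) = 4 / 0.975351 = 4.101088.
  gamma(1) = phi_1 gamma(0) = (0.157)(4.101088) = 0.643871.
Therefore gamma(1) = 0.6439 (to 4 decimal places).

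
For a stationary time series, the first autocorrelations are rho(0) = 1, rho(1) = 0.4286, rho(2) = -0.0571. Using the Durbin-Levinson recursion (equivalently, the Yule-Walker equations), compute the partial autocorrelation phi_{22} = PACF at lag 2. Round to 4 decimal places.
\phi_{22} = -0.2950

The PACF at lag k is phi_{kk}, the last component of the solution
to the Yule-Walker system G_k phi = r_k where
  (G_k)_{ij} = rho(|i - j|), (r_k)_i = rho(i), i,j = 1..k.
Equivalently, Durbin-Levinson gives phi_{kk} iteratively:
  phi_{11} = rho(1)
  phi_{kk} = [rho(k) - sum_{j=1..k-1} phi_{k-1,j} rho(k-j)]
            / [1 - sum_{j=1..k-1} phi_{k-1,j} rho(j)],
  phi_{k,j} = phi_{k-1,j} - phi_{kk} phi_{k-1,k-j},  j = 1..k-1.
Step k = 1:
  phi_11 = rho(1) = 0.4286.
Step k = 2:
  phi_22 = [rho(2) - phi_11 rho(1)] / [1 - phi_11 rho(1)] = [-0.0571 - (0.4286)(0.4286)] / [1 - (0.4286)(0.4286)]
         = -0.24079796 / 0.81630204 = -0.295.
Therefore phi_{22} = -0.2950.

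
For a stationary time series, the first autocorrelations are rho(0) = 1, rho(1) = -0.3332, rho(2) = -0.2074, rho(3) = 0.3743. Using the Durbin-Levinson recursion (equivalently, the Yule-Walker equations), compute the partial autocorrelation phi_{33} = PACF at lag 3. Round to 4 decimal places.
\phi_{33} = 0.2079

The PACF at lag k is phi_{kk}, the last component of the solution
to the Yule-Walker system G_k phi = r_k where
  (G_k)_{ij} = rho(|i - j|), (r_k)_i = rho(i), i,j = 1..k.
Equivalently, Durbin-Levinson gives phi_{kk} iteratively:
  phi_{11} = rho(1)
  phi_{kk} = [rho(k) - sum_{j=1..k-1} phi_{k-1,j} rho(k-j)]
            / [1 - sum_{j=1..k-1} phi_{k-1,j} rho(j)],
  phi_{k,j} = phi_{k-1,j} - phi_{kk} phi_{k-1,k-j},  j = 1..k-1.
Step k = 1:
  phi_11 = rho(1) = -0.3332.
Step k = 2:
  phi_22 = [rho(2) - phi_11 rho(1)] / [1 - phi_11 rho(1)] = [-0.2074 - (-0.3332)(-0.3332)] / [1 - (-0.3332)(-0.3332)]
         = -0.31842224 / 0.88897776 = -0.358189.
  Update: phi_21 = phi_11 - phi_22 phi_11 = -0.3332 - (-0.358189)(-0.3332) = -0.452549.
Step k = 3:
  phi_33 = [rho(3) - phi_21 rho(2) - phi_22 rho(1)] / [1 - phi_21 rho(1) - phi_22 rho(2)]
    numerator   = 0.3743 - (-0.452549)(-0.2074) - (-0.358189)(-0.3332) = 0.16109277
    denominator = 1 - (-0.452549)(-0.3332) - (-0.358189)(-0.2074) = 0.77492235
  phi_33 = 0.16109277 / 0.77492235 = 0.2079.
Therefore phi_{33} = 0.2079.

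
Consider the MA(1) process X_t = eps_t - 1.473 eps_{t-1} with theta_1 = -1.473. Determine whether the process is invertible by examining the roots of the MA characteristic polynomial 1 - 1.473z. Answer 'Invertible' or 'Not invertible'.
\text{Not invertible}

The MA(q) characteristic polynomial is P(z) = 1 - 1.473z.
Invertibility requires all roots to lie outside the unit circle, i.e. |z| > 1 for every root.
This is linear in z: 1 + (-1.473) z = 0  =>  z = -1/(-1.473) = 0.678887,  |z| = 0.678887.
Moduli of all roots: 0.6789.
All moduli strictly greater than 1? No.
Verdict: Not invertible.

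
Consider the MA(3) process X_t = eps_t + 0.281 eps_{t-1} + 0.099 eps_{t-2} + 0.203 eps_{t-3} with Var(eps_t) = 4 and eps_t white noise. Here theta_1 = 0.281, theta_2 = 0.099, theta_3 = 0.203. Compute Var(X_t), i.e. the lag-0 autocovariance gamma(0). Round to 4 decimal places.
\gamma(0) = 4.5199

For an MA(q) process X_t = eps_t + sum_i theta_i eps_{t-i} with
Var(eps_t) = sigma^2, the variance is
  gamma(0) = sigma^2 * (1 + sum_i theta_i^2).
  sum_i theta_i^2 = (0.281)^2 + (0.099)^2 + (0.203)^2 = 0.078961 + 0.009801 + 0.041209 = 0.129971.
  gamma(0) = 4 * (1 + 0.129971) = 4 * 1.129971 = 4.519884, which rounds to 4.5199.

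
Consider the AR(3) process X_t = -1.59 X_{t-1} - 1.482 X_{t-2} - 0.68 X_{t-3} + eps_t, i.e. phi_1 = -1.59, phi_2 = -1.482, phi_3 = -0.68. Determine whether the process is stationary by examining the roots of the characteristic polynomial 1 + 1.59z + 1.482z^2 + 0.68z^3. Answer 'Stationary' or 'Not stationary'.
\text{Stationary}

The AR(p) characteristic polynomial is P(z) = 1 + 1.59z + 1.482z^2 + 0.68z^3.
Stationarity requires all roots to lie outside the unit circle, i.e. |z| > 1 for every root.
Degree 3: look for a simple real root z0 first, then factor out (1 - z/z0) and solve the remaining quadratic.
Testing z0 = -1.25: P(-1.25) = 1 + (1.59)(-1.25) + (1.482)(-1.25)^2 + (0.68)(-1.25)^3
  = 1 + (-1.9875) + (2.315625) + (-1.328125) = 0.  So z_0 = -1.25 is a root, |z_0| = 1.25.
Divide out the factor (1 + 0.8 z) = (1 - z/z0) (since 1/z0 = -0.8):
  P(z) = (1 + 0.8 z)(1 + (0.79) z + (0.85) z^2)
  [check: z-coef 0.79 - (-0.8) = 1.59; z^2-coef 0.85 - (-0.8)(0.79) = 1.482; z^3-coef -(-0.8)(0.85) = 0.68.]
Remaining roots from the quadratic factor 1 + (0.79) z + (0.85) z^2:
  Set 1 + (0.79) z + (0.85) z^2 = 0, i.e. a z^2 + b z + c = 0 with a = 0.85, b = 0.79, c = 1.
  Discriminant D = b^2 - 4ac = (0.79)^2 - 4*(0.85)*1 = 0.6241 - (3.4) = -2.7759.
  D < 0, so the roots are the complex-conjugate pair z = (-b +/- i sqrt(-D)) / (2a) = -0.4647 +/- 0.9801i.
  For a conjugate pair |z|^2 = z * conj(z) = (product of roots) = c/a = 1/(0.85) = 1.176471, so |z| = sqrt(1.176471) = 1.0847 for both roots.
Moduli of all roots: 1.2500, 1.0847, 1.0847.
All moduli strictly greater than 1? Yes.
Verdict: Stationary.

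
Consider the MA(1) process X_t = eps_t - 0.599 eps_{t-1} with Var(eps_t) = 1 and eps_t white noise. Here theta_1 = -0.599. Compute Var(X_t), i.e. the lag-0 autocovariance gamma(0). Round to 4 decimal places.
\gamma(0) = 1.3588

For an MA(q) process X_t = eps_t + sum_i theta_i eps_{t-i} with
Var(eps_t) = sigma^2, the variance is
  gamma(0) = sigma^2 * (1 + sum_i theta_i^2).
  sum_i theta_i^2 = (-0.599)^2 = 0.358801.
  gamma(0) = 1 * (1 + 0.358801) = 1 * 1.358801 = 1.358801, which rounds to 1.3588.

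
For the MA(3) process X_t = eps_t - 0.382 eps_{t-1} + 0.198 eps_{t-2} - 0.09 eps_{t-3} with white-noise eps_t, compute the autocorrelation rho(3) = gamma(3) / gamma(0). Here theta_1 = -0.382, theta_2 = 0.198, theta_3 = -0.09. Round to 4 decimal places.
\rho(3) = -0.0754

For an MA(q) process with theta_0 = 1, the autocovariance is
  gamma(k) = sigma^2 * sum_{i=0..q-k} theta_i * theta_{i+k},
and rho(k) = gamma(k) / gamma(0). Sigma^2 cancels.
  numerator   = (1)*(-0.09) = -0.09.
  denominator = (1)^2 + (-0.382)^2 + (0.198)^2 + (-0.09)^2 = 1.193228.
  rho(3) = -0.09 / 1.193228 = -0.0754.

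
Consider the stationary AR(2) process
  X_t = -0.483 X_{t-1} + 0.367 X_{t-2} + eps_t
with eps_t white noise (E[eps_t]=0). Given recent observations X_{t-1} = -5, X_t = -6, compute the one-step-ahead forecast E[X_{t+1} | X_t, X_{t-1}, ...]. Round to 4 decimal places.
E[X_{t+1} \mid \mathcal F_t] = 1.0630

For an AR(p) model X_t = c + sum_i phi_i X_{t-i} + eps_t, the
one-step-ahead conditional mean is
  E[X_{t+1} | X_t, ...] = c + sum_i phi_i X_{t+1-i}.
Substitute known values:
  E[X_{t+1} | ...] = (-0.483) * (-6) + (0.367) * (-5)
                   = 1.0630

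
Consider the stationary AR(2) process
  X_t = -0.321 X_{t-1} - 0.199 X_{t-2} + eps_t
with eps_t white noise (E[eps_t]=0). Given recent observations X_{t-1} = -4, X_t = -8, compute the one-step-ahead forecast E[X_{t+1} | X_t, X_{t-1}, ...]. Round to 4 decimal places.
E[X_{t+1} \mid \mathcal F_t] = 3.3640

For an AR(p) model X_t = c + sum_i phi_i X_{t-i} + eps_t, the
one-step-ahead conditional mean is
  E[X_{t+1} | X_t, ...] = c + sum_i phi_i X_{t+1-i}.
Substitute known values:
  E[X_{t+1} | ...] = (-0.321) * (-8) + (-0.199) * (-4)
                   = 3.3640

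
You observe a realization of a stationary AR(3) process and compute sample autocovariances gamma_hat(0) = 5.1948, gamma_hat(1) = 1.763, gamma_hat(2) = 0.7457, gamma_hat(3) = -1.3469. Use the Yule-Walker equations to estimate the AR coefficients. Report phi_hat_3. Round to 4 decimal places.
\hat\phi_{3} = -0.3590

The Yule-Walker equations for an AR(p) process read, in matrix form,
  Gamma_p phi = r_p,   with   (Gamma_p)_{ij} = gamma(|i - j|),
                       (r_p)_i = gamma(i),   i,j = 1..p.
Substitute the sample gammas (Toeplitz matrix and right-hand side of size 3):
  Gamma_p = [[5.1948, 1.763, 0.7457], [1.763, 5.1948, 1.763], [0.7457, 1.763, 5.1948]]
  r_p     = [1.763, 0.7457, -1.3469]
Written out (R1..R3):
  (R1) 5.1948 phi_1 + 1.763 phi_2 + 0.7457 phi_3 = 1.763
  (R2) 1.763 phi_1 + 5.1948 phi_2 + 1.763 phi_3 = 0.7457
  (R3) 0.7457 phi_1 + 1.763 phi_2 + 5.1948 phi_3 = -1.3469
Gaussian elimination:
  R2 <- R2 - (1.763/5.1948) R1 = R2 - (0.339378) R1:  4.596477 phi_2 + 1.509926 phi_3 = 0.147377
  R3 <- R3 - (0.7457/5.1948) R1 = R3 - (0.143547) R1:  1.509926 phi_2 + 5.087757 phi_3 = -1.599974
  R3 <- R3 - (1.509926/4.596477) R2 = R3 - (0.328496) R2:  4.591752 phi_3 = -1.648387
Back-substitution:
  phi_hat_3 = -1.648387 / 4.591752 = -0.358989
  phi_hat_2 = (0.147377 - (1.509926)(-0.358989)) / 4.596477 = 0.149989
  phi_hat_1 = (1.763 - (1.763)(0.149989) - (0.7457)(-0.358989)) / 5.1948 = 0.340007
So phi_hat = [0.3400, 0.1500, -0.3590].
Therefore phi_hat_3 = -0.3590.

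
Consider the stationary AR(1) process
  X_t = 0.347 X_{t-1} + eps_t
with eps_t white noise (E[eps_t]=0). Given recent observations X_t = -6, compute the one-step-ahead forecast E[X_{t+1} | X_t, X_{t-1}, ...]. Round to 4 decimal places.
E[X_{t+1} \mid \mathcal F_t] = -2.0820

For an AR(p) model X_t = c + sum_i phi_i X_{t-i} + eps_t, the
one-step-ahead conditional mean is
  E[X_{t+1} | X_t, ...] = c + sum_i phi_i X_{t+1-i}.
Substitute known values:
  E[X_{t+1} | ...] = (0.347) * (-6)
                   = -2.0820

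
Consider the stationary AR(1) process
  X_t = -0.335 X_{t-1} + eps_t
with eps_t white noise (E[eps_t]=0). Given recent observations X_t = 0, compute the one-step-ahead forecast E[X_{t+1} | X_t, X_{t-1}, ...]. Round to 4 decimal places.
E[X_{t+1} \mid \mathcal F_t] = 0.0000

For an AR(p) model X_t = c + sum_i phi_i X_{t-i} + eps_t, the
one-step-ahead conditional mean is
  E[X_{t+1} | X_t, ...] = c + sum_i phi_i X_{t+1-i}.
Substitute known values:
  E[X_{t+1} | ...] = (-0.335) * (0)
                   = 0.0000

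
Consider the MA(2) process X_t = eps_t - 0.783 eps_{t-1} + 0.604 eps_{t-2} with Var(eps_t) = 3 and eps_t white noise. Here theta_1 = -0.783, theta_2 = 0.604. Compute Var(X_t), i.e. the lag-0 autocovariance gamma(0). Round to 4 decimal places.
\gamma(0) = 5.9337

For an MA(q) process X_t = eps_t + sum_i theta_i eps_{t-i} with
Var(eps_t) = sigma^2, the variance is
  gamma(0) = sigma^2 * (1 + sum_i theta_i^2).
  sum_i theta_i^2 = (-0.783)^2 + (0.604)^2 = 0.613089 + 0.364816 = 0.977905.
  gamma(0) = 3 * (1 + 0.977905) = 3 * 1.977905 = 5.933715, which rounds to 5.9337.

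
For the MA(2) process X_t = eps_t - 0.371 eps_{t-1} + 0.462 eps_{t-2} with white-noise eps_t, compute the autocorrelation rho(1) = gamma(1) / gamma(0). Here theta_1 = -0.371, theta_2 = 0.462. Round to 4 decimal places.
\rho(1) = -0.4015

For an MA(q) process with theta_0 = 1, the autocovariance is
  gamma(k) = sigma^2 * sum_{i=0..q-k} theta_i * theta_{i+k},
and rho(k) = gamma(k) / gamma(0). Sigma^2 cancels.
  numerator   = (1)*(-0.371) + (-0.371)*(0.462) = -0.542402.
  denominator = (1)^2 + (-0.371)^2 + (0.462)^2 = 1.351085.
  rho(1) = -0.542402 / 1.351085 = -0.4015.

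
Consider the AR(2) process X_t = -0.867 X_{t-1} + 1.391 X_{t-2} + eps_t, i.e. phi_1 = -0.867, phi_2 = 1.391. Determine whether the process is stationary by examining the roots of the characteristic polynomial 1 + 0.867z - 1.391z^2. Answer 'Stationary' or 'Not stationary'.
\text{Not stationary}

The AR(p) characteristic polynomial is P(z) = 1 + 0.867z - 1.391z^2.
Stationarity requires all roots to lie outside the unit circle, i.e. |z| > 1 for every root.
Set 1 + (0.867) z + (-1.391) z^2 = 0, i.e. a z^2 + b z + c = 0 with a = -1.391, b = 0.867, c = 1.
Discriminant D = b^2 - 4ac = (0.867)^2 - 4*(-1.391)*1 = 0.751689 - (-5.564) = 6.315689.
D >= 0, so the roots are real: z = (-b +/- sqrt(D)) / (2a) = (-0.867 +/- 2.513103) / (-2.782).
  z_1 = (-0.867 + 2.513103) / (-2.782) = -0.5917,   |z_1| = 0.5917.
  z_2 = (-0.867 - 2.513103) / (-2.782) = 1.215,   |z_2| = 1.215.
Moduli of all roots: 0.5917, 1.2150.
All moduli strictly greater than 1? No.
Verdict: Not stationary.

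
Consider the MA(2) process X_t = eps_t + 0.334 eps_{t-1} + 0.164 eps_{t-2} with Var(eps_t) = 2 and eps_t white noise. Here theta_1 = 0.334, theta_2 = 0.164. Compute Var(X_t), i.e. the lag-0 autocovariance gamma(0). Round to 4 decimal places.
\gamma(0) = 2.2769

For an MA(q) process X_t = eps_t + sum_i theta_i eps_{t-i} with
Var(eps_t) = sigma^2, the variance is
  gamma(0) = sigma^2 * (1 + sum_i theta_i^2).
  sum_i theta_i^2 = (0.334)^2 + (0.164)^2 = 0.111556 + 0.026896 = 0.138452.
  gamma(0) = 2 * (1 + 0.138452) = 2 * 1.138452 = 2.276904, which rounds to 2.2769.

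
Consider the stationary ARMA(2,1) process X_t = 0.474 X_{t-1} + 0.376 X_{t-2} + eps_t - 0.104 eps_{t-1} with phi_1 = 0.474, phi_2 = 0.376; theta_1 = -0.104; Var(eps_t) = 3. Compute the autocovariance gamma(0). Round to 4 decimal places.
\gamma(0) = 7.0445

Multiply the model equation by X_{t-k} and take expectations. With theta_0 = psi_0 = 1 and psi_j the MA(infinity) weights, this gives
  gamma(k) - sum_i phi_i gamma(k-i) = c_k,
  c_k = sigma^2 * sum_{j=k..q} theta_j psi_{j-k}   (c_k = 0 for k > q),
using gamma(-m) = gamma(m).
psi-weights needed (psi_j = theta_j + sum_i phi_i psi_{j-i}):
  psi_1 = theta_1 + phi_1 = -0.104 + (0.474) = 0.37
Right-hand sides:
  c_0 = sigma^2 (1 + theta_1 psi_1) = 3 * (1 + (-0.104)(0.37)) = 3 * 0.96152 = 2.88456
  c_1 = sigma^2 theta_1 = 3 * (-0.104) = -0.312
  c_2 = 0
Equations for k = 0, 1, 2 (AR order 2, c_2 = 0):
  (E0) gamma(0) = phi_1 gamma(1) + phi_2 gamma(2) + c_0
  (E1) gamma(1) = phi_1 gamma(0) + phi_2 gamma(1) + c_1
  (E2) gamma(2) = phi_1 gamma(1) + phi_2 gamma(0)
From (E1): gamma(1) = A gamma(0) + B with
  A = phi_1 / (1 - phi_2) = 0.474 / 0.624 = 0.759615,   B = c_1 / (1 - phi_2) = -0.312 / 0.624 = -0.5.
Insert (E2) into (E0): gamma(0) (1 - phi_2^2) = phi_1 (1 + phi_2) gamma(1) + c_0.
  phi_1 (1 + phi_2) = (0.474)(1.376) = 0.652224,   1 - phi_2^2 = 0.858624.
Replace gamma(1) by A gamma(0) + B and collect gamma(0):
  gamma(0) [0.858624 - (0.652224)(0.759615)] = (0.652224)(-0.5) + 2.88456
  gamma(0) * 0.363185 = 2.558448
  gamma(0) = 2.558448 / 0.363185 = 7.044483.
Therefore gamma(0) = 7.0445 (to 4 decimal places).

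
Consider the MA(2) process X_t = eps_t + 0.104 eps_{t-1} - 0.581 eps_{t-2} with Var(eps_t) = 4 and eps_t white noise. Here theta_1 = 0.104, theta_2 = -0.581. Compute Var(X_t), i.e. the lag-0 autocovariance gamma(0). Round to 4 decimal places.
\gamma(0) = 5.3935

For an MA(q) process X_t = eps_t + sum_i theta_i eps_{t-i} with
Var(eps_t) = sigma^2, the variance is
  gamma(0) = sigma^2 * (1 + sum_i theta_i^2).
  sum_i theta_i^2 = (0.104)^2 + (-0.581)^2 = 0.010816 + 0.337561 = 0.348377.
  gamma(0) = 4 * (1 + 0.348377) = 4 * 1.348377 = 5.393508, which rounds to 5.3935.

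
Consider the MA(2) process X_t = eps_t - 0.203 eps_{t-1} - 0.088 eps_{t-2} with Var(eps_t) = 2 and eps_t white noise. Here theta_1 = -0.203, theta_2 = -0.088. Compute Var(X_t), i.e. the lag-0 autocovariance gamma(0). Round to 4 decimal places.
\gamma(0) = 2.0979

For an MA(q) process X_t = eps_t + sum_i theta_i eps_{t-i} with
Var(eps_t) = sigma^2, the variance is
  gamma(0) = sigma^2 * (1 + sum_i theta_i^2).
  sum_i theta_i^2 = (-0.203)^2 + (-0.088)^2 = 0.041209 + 0.007744 = 0.048953.
  gamma(0) = 2 * (1 + 0.048953) = 2 * 1.048953 = 2.097906, which rounds to 2.0979.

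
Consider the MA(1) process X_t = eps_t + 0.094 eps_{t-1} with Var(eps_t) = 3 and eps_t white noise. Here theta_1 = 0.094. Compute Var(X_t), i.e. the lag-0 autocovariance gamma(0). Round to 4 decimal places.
\gamma(0) = 3.0265

For an MA(q) process X_t = eps_t + sum_i theta_i eps_{t-i} with
Var(eps_t) = sigma^2, the variance is
  gamma(0) = sigma^2 * (1 + sum_i theta_i^2).
  sum_i theta_i^2 = (0.094)^2 = 0.008836.
  gamma(0) = 3 * (1 + 0.008836) = 3 * 1.008836 = 3.026508, which rounds to 3.0265.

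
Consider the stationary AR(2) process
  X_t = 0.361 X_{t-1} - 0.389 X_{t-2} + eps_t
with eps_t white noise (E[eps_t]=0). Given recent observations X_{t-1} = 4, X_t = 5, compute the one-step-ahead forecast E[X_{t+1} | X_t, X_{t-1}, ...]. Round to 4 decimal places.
E[X_{t+1} \mid \mathcal F_t] = 0.2490

For an AR(p) model X_t = c + sum_i phi_i X_{t-i} + eps_t, the
one-step-ahead conditional mean is
  E[X_{t+1} | X_t, ...] = c + sum_i phi_i X_{t+1-i}.
Substitute known values:
  E[X_{t+1} | ...] = (0.361) * (5) + (-0.389) * (4)
                   = 0.2490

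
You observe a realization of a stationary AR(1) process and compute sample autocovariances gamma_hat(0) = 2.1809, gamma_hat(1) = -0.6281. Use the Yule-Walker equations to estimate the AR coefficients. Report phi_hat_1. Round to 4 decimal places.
\hat\phi_{1} = -0.2880

The Yule-Walker equations for an AR(p) process read, in matrix form,
  Gamma_p phi = r_p,   with   (Gamma_p)_{ij} = gamma(|i - j|),
                       (r_p)_i = gamma(i),   i,j = 1..p.
Substitute the sample gammas (Toeplitz matrix and right-hand side of size 1):
  Gamma_p = [[2.1809]]
  r_p     = [-0.6281]
With p = 1 this is the single equation gamma(0) phi_1 = gamma(1):
  phi_hat_1 = gamma(1) / gamma(0) = -0.6281 / 2.1809 = -0.2880.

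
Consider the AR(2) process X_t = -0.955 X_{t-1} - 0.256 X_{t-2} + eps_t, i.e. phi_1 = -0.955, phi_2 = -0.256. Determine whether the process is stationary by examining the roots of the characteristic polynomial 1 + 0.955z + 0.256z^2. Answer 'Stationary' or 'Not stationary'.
\text{Stationary}

The AR(p) characteristic polynomial is P(z) = 1 + 0.955z + 0.256z^2.
Stationarity requires all roots to lie outside the unit circle, i.e. |z| > 1 for every root.
Set 1 + (0.955) z + (0.256) z^2 = 0, i.e. a z^2 + b z + c = 0 with a = 0.256, b = 0.955, c = 1.
Discriminant D = b^2 - 4ac = (0.955)^2 - 4*(0.256)*1 = 0.912025 - (1.024) = -0.111975.
D < 0, so the roots are the complex-conjugate pair z = (-b +/- i sqrt(-D)) / (2a) = -1.8652 +/- 0.6536i.
For a conjugate pair |z|^2 = z * conj(z) = (product of roots) = c/a = 1/(0.256) = 3.90625, so |z| = sqrt(3.90625) = 1.9764 for both roots.
Moduli of all roots: 1.9764, 1.9764.
All moduli strictly greater than 1? Yes.
Verdict: Stationary.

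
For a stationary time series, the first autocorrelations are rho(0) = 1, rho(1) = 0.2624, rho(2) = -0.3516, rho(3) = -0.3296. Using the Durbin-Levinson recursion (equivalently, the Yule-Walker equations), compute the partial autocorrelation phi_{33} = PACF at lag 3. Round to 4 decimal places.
\phi_{33} = -0.1041

The PACF at lag k is phi_{kk}, the last component of the solution
to the Yule-Walker system G_k phi = r_k where
  (G_k)_{ij} = rho(|i - j|), (r_k)_i = rho(i), i,j = 1..k.
Equivalently, Durbin-Levinson gives phi_{kk} iteratively:
  phi_{11} = rho(1)
  phi_{kk} = [rho(k) - sum_{j=1..k-1} phi_{k-1,j} rho(k-j)]
            / [1 - sum_{j=1..k-1} phi_{k-1,j} rho(j)],
  phi_{k,j} = phi_{k-1,j} - phi_{kk} phi_{k-1,k-j},  j = 1..k-1.
Step k = 1:
  phi_11 = rho(1) = 0.2624.
Step k = 2:
  phi_22 = [rho(2) - phi_11 rho(1)] / [1 - phi_11 rho(1)] = [-0.3516 - (0.2624)(0.2624)] / [1 - (0.2624)(0.2624)]
         = -0.42045376 / 0.93114624 = -0.451544.
  Update: phi_21 = phi_11 - phi_22 phi_11 = 0.2624 - (-0.451544)(0.2624) = 0.380885.
Step k = 3:
  phi_33 = [rho(3) - phi_21 rho(2) - phi_22 rho(1)] / [1 - phi_21 rho(1) - phi_22 rho(2)]
    numerator   = -0.3296 - (0.380885)(-0.3516) - (-0.451544)(0.2624) = -0.07719554
    denominator = 1 - (0.380885)(0.2624) - (-0.451544)(-0.3516) = 0.74129275
  phi_33 = -0.07719554 / 0.74129275 = -0.1041.
Therefore phi_{33} = -0.1041.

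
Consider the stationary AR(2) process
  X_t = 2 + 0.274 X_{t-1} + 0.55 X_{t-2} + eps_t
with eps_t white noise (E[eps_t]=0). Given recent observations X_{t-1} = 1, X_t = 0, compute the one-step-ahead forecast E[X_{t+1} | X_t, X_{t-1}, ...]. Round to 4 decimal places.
E[X_{t+1} \mid \mathcal F_t] = 2.5500

For an AR(p) model X_t = c + sum_i phi_i X_{t-i} + eps_t, the
one-step-ahead conditional mean is
  E[X_{t+1} | X_t, ...] = c + sum_i phi_i X_{t+1-i}.
Substitute known values:
  E[X_{t+1} | ...] = 2 + (0.274) * (0) + (0.55) * (1)
                   = 2.5500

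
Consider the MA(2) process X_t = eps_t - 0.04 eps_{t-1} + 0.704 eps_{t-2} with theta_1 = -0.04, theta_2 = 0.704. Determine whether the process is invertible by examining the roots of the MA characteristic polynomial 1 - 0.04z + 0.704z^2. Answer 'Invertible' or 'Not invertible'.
\text{Invertible}

The MA(q) characteristic polynomial is P(z) = 1 - 0.04z + 0.704z^2.
Invertibility requires all roots to lie outside the unit circle, i.e. |z| > 1 for every root.
Set 1 + (-0.04) z + (0.704) z^2 = 0, i.e. a z^2 + b z + c = 0 with a = 0.704, b = -0.04, c = 1.
Discriminant D = b^2 - 4ac = (-0.04)^2 - 4*(0.704)*1 = 0.0016 - (2.816) = -2.8144.
D < 0, so the roots are the complex-conjugate pair z = (-b +/- i sqrt(-D)) / (2a) = 0.0284 +/- 1.1915i.
For a conjugate pair |z|^2 = z * conj(z) = (product of roots) = c/a = 1/(0.704) = 1.420455, so |z| = sqrt(1.420455) = 1.1918 for both roots.
Moduli of all roots: 1.1918, 1.1918.
All moduli strictly greater than 1? Yes.
Verdict: Invertible.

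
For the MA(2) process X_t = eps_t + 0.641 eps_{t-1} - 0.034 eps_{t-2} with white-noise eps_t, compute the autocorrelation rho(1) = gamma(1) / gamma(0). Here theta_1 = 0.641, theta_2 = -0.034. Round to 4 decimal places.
\rho(1) = 0.4385

For an MA(q) process with theta_0 = 1, the autocovariance is
  gamma(k) = sigma^2 * sum_{i=0..q-k} theta_i * theta_{i+k},
and rho(k) = gamma(k) / gamma(0). Sigma^2 cancels.
  numerator   = (1)*(0.641) + (0.641)*(-0.034) = 0.619206.
  denominator = (1)^2 + (0.641)^2 + (-0.034)^2 = 1.412037.
  rho(1) = 0.619206 / 1.412037 = 0.4385.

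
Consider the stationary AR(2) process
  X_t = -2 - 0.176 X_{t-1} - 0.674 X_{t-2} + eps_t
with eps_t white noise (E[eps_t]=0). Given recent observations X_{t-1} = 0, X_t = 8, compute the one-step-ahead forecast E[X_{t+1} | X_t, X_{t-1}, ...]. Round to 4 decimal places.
E[X_{t+1} \mid \mathcal F_t] = -3.4080

For an AR(p) model X_t = c + sum_i phi_i X_{t-i} + eps_t, the
one-step-ahead conditional mean is
  E[X_{t+1} | X_t, ...] = c + sum_i phi_i X_{t+1-i}.
Substitute known values:
  E[X_{t+1} | ...] = -2 + (-0.176) * (8) + (-0.674) * (0)
                   = -3.4080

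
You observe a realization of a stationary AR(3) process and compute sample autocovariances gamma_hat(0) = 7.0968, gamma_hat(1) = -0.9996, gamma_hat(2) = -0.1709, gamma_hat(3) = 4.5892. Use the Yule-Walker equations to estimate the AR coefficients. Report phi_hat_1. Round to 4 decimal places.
\hat\phi_{1} = -0.1180

The Yule-Walker equations for an AR(p) process read, in matrix form,
  Gamma_p phi = r_p,   with   (Gamma_p)_{ij} = gamma(|i - j|),
                       (r_p)_i = gamma(i),   i,j = 1..p.
Substitute the sample gammas (Toeplitz matrix and right-hand side of size 3):
  Gamma_p = [[7.0968, -0.9996, -0.1709], [-0.9996, 7.0968, -0.9996], [-0.1709, -0.9996, 7.0968]]
  r_p     = [-0.9996, -0.1709, 4.5892]
Written out (R1..R3):
  (R1) 7.0968 phi_1 - 0.9996 phi_2 - 0.1709 phi_3 = -0.9996
  (R2) -0.9996 phi_1 + 7.0968 phi_2 - 0.9996 phi_3 = -0.1709
  (R3) -0.1709 phi_1 - 0.9996 phi_2 + 7.0968 phi_3 = 4.5892
Gaussian elimination:
  R2 <- R2 - (-0.9996/7.0968) R1 = R2 - (-0.140852) R1:  6.956004 phi_2 - 1.023672 phi_3 = -0.311696
  R3 <- R3 - (-0.1709/7.0968) R1 = R3 - (-0.024081) R1:  -1.023672 phi_2 + 7.092685 phi_3 = 4.565128
  R3 <- R3 - (-1.023672/6.956004) R2 = R3 - (-0.147164) R2:  6.942037 phi_3 = 4.519258
Back-substitution:
  phi_hat_3 = 4.519258 / 6.942037 = 0.650999
  phi_hat_2 = (-0.311696 - (-1.023672)(0.650999)) / 6.956004 = 0.050994
  phi_hat_1 = (-0.9996 - (-0.9996)(0.050994) - (-0.1709)(0.650999)) / 7.0968 = -0.117993
So phi_hat = [-0.1180, 0.0510, 0.6510].
Therefore phi_hat_1 = -0.1180.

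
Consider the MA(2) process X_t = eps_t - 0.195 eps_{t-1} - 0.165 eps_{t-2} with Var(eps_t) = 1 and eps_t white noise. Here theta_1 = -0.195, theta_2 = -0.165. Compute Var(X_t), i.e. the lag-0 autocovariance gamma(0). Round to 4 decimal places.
\gamma(0) = 1.0653

For an MA(q) process X_t = eps_t + sum_i theta_i eps_{t-i} with
Var(eps_t) = sigma^2, the variance is
  gamma(0) = sigma^2 * (1 + sum_i theta_i^2).
  sum_i theta_i^2 = (-0.195)^2 + (-0.165)^2 = 0.038025 + 0.027225 = 0.06525.
  gamma(0) = 1 * (1 + 0.06525) = 1 * 1.06525 = 1.06525, which rounds to 1.0653.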